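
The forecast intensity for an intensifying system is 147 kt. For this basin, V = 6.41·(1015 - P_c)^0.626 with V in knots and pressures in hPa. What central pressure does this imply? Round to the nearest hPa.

866 hPa

ΔP = (V / 6.41)^(1/0.626) = (147/6.41)^1.597.
147/6.41 = 22.933; 22.933^1.597 ≈ 149.02 hPa.
P_c = 1015 − 149.02 = 865.98 ≈ 866 hPa.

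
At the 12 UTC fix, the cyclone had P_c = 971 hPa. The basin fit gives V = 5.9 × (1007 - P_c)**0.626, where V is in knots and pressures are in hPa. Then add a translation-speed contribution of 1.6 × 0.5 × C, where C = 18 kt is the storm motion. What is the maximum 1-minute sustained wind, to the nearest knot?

70 kt

ΔP = 1007 − 971 = 36 hPa.
36^0.626 ≈ 9.424.
V ≈ 5.9 × 9.424 ≈ 55.6 kt.
Translation term: 1.6 × 0.5 × 18 = 14.4 kt.
Corrected V ≈ 70 kt → 70 kt.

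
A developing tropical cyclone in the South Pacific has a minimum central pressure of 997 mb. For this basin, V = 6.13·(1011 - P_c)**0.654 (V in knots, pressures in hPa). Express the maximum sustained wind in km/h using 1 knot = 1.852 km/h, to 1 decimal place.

ΔP = 1011 − 997 = 14 mb.
V ≈ 6.13 × 14^0.654 = 6.13 × 5.618 ≈ 34.437 kt.
34.437 × 1.852 ≈ 63.78 km/h → 63.8 km/h.

63.8 km/h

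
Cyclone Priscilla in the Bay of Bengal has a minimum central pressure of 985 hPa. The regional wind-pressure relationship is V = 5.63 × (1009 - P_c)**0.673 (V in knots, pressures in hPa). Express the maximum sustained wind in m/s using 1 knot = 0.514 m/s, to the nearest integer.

25 m/s

ΔP = 1009 − 985 = 24 hPa.
V ≈ 5.63 × 24^0.673 = 5.63 × 8.490 ≈ 47.796 kt.
47.796 × 0.514 ≈ 24.57 m/s → 25 m/s.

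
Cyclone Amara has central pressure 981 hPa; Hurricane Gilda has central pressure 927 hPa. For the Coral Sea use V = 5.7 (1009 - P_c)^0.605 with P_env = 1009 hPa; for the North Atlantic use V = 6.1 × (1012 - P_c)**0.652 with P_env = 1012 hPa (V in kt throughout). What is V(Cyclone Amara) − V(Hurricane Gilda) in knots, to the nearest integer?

-68 kt

Cyclone Amara: ΔP = 28; V ≈ 5.7 × 28^0.605 ≈ 42.80 kt.
Hurricane Gilda: ΔP = 85; V ≈ 6.1 × 85^0.652 ≈ 110.49 kt.
Difference ≈ 42.80 − 110.49 = -67.69 → -68 kt.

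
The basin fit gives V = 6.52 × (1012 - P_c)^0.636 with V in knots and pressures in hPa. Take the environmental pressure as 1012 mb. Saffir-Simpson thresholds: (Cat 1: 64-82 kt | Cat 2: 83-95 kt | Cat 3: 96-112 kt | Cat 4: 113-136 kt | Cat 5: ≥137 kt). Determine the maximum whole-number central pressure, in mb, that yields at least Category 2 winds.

Category 2 begins at V = 83 kt.
Required ΔP = (83/6.52)^(1/0.636) = 12.730^1.572 ≈ 54.60 mb.
P_c ≤ 1012 − 54.60 = 957.40, so the highest integer P_c is 957 mb.

957 mb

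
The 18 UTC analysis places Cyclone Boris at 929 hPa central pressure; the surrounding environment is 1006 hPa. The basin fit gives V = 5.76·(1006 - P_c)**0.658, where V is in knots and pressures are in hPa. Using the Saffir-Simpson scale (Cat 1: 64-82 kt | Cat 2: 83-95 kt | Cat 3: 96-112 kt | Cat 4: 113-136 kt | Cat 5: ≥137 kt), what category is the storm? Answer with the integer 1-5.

ΔP = 1006 − 929 = 77 hPa.
V ≈ 5.76 × 77^0.658 = 5.76 × 17.43 ≈ 100 kt.
100 kt falls in the Category 3 band.

3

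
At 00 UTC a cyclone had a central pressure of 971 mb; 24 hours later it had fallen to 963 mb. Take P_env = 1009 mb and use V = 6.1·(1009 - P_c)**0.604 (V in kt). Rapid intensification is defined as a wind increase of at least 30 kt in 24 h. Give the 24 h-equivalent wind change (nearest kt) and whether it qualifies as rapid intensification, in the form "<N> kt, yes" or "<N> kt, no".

V₁: ΔP = 38, V ≈ 6.1 × 38^0.604 ≈ 54.89 kt.
V₂: ΔP = 46, V ≈ 6.1 × 46^0.604 ≈ 61.61 kt.
ΔV over 24 h = 6.72 kt → 24 h equivalent = 6.72 × 24/24 ≈ 6.72 kt.
7 kt < 30 kt ⇒ not rapid intensification.

7 kt, no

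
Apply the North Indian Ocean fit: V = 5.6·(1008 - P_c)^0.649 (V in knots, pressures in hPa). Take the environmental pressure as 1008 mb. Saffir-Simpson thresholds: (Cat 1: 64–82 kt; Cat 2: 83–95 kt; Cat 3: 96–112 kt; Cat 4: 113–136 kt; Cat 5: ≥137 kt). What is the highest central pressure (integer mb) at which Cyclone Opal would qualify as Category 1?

965 mb

Category 1 begins at V = 64 kt.
Required ΔP = (64/5.6)^(1/0.649) = 11.429^1.541 ≈ 42.68 mb.
P_c ≤ 1008 − 42.68 = 965.32, so the highest integer P_c is 965 mb.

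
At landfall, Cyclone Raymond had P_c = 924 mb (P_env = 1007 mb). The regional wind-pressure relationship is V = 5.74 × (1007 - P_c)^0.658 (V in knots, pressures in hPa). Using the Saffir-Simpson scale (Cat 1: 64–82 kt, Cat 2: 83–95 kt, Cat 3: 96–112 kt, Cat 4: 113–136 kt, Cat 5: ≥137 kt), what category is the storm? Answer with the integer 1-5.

3

ΔP = 1007 − 924 = 83 mb.
V ≈ 5.74 × 83^0.658 = 5.74 × 18.31 ≈ 105 kt.
105 kt falls in the Category 3 band.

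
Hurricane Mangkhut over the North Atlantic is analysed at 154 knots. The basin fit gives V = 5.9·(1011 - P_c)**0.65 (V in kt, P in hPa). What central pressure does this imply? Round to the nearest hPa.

ΔP = (V / 5.9)^(1/0.65) = (154/5.9)^1.538.
154/5.9 = 26.102; 26.102^1.538 ≈ 151.18 hPa.
P_c = 1011 − 151.18 = 859.82 ≈ 860 hPa.

860 hPa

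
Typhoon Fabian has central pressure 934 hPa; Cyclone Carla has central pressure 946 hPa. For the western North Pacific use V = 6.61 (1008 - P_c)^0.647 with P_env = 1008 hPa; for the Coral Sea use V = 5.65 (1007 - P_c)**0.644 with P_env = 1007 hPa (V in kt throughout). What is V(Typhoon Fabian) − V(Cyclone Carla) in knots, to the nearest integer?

Typhoon Fabian: ΔP = 74; V ≈ 6.61 × 74^0.647 ≈ 107.05 kt.
Cyclone Carla: ΔP = 61; V ≈ 5.65 × 61^0.644 ≈ 79.76 kt.
Difference ≈ 107.05 − 79.76 = 27.29 → 27 kt.

27 kt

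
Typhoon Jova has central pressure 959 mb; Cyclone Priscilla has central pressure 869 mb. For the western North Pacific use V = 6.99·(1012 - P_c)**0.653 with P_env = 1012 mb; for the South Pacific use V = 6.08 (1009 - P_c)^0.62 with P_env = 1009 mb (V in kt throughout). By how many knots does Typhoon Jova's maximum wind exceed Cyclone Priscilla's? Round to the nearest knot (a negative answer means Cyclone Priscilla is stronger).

-37 kt

Typhoon Jova: ΔP = 53; V ≈ 6.99 × 53^0.653 ≈ 93.42 kt.
Cyclone Priscilla: ΔP = 140; V ≈ 6.08 × 140^0.62 ≈ 130.17 kt.
Difference ≈ 93.42 − 130.17 = -36.75 → -37 kt.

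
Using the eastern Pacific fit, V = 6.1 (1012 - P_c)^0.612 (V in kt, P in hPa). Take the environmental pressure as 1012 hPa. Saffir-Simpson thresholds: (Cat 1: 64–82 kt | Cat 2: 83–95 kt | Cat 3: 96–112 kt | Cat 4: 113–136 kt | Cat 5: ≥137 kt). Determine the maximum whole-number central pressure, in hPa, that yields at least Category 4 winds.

Category 4 begins at V = 113 kt.
Required ΔP = (113/6.1)^(1/0.612) = 18.525^1.634 ≈ 117.89 hPa.
P_c ≤ 1012 − 117.89 = 894.11, so the highest integer P_c is 894 hPa.

894 hPa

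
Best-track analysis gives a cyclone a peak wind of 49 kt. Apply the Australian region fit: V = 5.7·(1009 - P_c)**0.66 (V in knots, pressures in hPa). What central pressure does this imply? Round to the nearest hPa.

983 hPa

ΔP = (V / 5.7)^(1/0.66) = (49/5.7)^1.515.
49/5.7 = 8.596; 8.596^1.515 ≈ 26.04 hPa.
P_c = 1009 − 26.04 = 982.96 ≈ 983 hPa.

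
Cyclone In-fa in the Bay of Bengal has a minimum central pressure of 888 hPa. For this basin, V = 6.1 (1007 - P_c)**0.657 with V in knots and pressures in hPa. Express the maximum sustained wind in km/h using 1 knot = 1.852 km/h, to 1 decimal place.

ΔP = 1007 − 888 = 119 hPa.
V ≈ 6.1 × 119^0.657 = 6.1 × 23.101 ≈ 140.917 kt.
140.917 × 1.852 ≈ 260.98 km/h → 261.0 km/h.

261.0 km/h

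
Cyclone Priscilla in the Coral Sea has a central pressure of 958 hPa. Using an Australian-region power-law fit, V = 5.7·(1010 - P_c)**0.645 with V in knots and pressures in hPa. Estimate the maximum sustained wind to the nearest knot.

73 kt

ΔP = 1010 − 958 = 52 hPa.
52^0.645 ≈ 12.789.
V ≈ 5.7 × 12.789 ≈ 72.9 kt.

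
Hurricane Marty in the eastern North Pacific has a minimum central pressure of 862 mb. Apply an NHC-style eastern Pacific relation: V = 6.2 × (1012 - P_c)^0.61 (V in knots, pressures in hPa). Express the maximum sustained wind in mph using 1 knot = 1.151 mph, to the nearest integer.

ΔP = 1012 − 862 = 150 mb.
V ≈ 6.2 × 150^0.61 = 6.2 × 21.253 ≈ 131.767 kt.
131.767 × 1.151 ≈ 151.66 mph → 152 mph.

152 mph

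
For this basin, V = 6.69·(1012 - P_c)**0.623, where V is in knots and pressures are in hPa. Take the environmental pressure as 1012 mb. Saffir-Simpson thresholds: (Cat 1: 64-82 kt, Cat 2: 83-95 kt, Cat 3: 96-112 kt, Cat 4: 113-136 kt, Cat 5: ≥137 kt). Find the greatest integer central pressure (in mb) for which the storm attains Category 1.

Category 1 begins at V = 64 kt.
Required ΔP = (64/6.69)^(1/0.623) = 9.567^1.605 ≈ 37.52 mb.
P_c ≤ 1012 − 37.52 = 974.48, so the highest integer P_c is 974 mb.

974 mb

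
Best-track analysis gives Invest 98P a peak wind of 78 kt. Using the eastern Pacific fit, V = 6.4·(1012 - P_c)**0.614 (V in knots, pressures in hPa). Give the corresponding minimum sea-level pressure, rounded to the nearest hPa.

ΔP = (V / 6.4)^(1/0.614) = (78/6.4)^1.629.
78/6.4 = 12.188; 12.188^1.629 ≈ 58.69 hPa.
P_c = 1012 − 58.69 = 953.31 ≈ 953 hPa.

953 hPa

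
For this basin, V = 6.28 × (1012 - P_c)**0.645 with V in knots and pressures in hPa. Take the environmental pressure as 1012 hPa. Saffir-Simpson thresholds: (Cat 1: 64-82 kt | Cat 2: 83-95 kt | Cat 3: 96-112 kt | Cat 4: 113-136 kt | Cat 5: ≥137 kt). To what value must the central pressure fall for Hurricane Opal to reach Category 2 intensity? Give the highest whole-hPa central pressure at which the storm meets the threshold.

Category 2 begins at V = 83 kt.
Required ΔP = (83/6.28)^(1/0.645) = 13.217^1.550 ≈ 54.72 hPa.
P_c ≤ 1012 − 54.72 = 957.28, so the highest integer P_c is 957 hPa.

957 hPa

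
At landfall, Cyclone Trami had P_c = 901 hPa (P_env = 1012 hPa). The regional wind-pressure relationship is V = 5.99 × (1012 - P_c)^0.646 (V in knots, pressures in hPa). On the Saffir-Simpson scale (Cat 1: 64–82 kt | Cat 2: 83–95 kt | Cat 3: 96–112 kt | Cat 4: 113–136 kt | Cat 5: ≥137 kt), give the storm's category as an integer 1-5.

ΔP = 1012 − 901 = 111 hPa.
V ≈ 5.99 × 111^0.646 = 5.99 × 20.95 ≈ 126 kt.
126 kt falls in the Category 4 band.

4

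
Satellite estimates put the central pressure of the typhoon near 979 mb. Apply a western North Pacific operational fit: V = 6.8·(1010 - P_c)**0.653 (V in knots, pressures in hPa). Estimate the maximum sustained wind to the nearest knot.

ΔP = 1010 − 979 = 31 mb.
31^0.653 ≈ 9.416.
V ≈ 6.8 × 9.416 ≈ 64.0 kt.

64 kt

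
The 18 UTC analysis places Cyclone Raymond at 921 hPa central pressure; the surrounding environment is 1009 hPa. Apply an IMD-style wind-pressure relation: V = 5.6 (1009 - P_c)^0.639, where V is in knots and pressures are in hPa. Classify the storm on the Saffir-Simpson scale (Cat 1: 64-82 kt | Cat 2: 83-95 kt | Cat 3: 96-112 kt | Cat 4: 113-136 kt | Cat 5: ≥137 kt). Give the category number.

3

ΔP = 1009 − 921 = 88 hPa.
V ≈ 5.6 × 88^0.639 = 5.6 × 17.48 ≈ 98 kt.
98 kt falls in the Category 3 band.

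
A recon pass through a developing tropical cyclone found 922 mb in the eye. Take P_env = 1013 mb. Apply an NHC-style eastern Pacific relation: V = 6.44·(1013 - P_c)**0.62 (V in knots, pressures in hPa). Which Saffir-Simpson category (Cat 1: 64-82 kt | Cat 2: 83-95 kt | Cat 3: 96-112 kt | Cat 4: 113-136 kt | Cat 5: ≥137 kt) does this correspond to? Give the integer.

3

ΔP = 1013 − 922 = 91 mb.
V ≈ 6.44 × 91^0.62 = 6.44 × 16.39 ≈ 106 kt.
106 kt falls in the Category 3 band.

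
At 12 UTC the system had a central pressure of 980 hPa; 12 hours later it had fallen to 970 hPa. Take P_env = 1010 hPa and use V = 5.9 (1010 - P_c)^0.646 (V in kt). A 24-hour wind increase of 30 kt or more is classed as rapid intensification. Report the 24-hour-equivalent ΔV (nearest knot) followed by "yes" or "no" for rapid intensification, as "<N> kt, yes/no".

22 kt, no

V₁: ΔP = 30, V ≈ 5.9 × 30^0.646 ≈ 53.10 kt.
V₂: ΔP = 40, V ≈ 5.9 × 40^0.646 ≈ 63.94 kt.
ΔV over 12 h = 10.84 kt → 24 h equivalent = 10.84 × 24/12 ≈ 21.68 kt.
22 kt < 30 kt ⇒ not rapid intensification.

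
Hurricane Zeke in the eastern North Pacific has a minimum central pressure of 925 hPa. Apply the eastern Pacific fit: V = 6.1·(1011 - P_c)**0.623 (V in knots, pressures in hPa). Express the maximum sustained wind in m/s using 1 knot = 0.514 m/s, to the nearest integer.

ΔP = 1011 − 925 = 86 hPa.
V ≈ 6.1 × 86^0.623 = 6.1 × 16.040 ≈ 97.841 kt.
97.841 × 0.514 ≈ 50.29 m/s → 50 m/s.

50 m/s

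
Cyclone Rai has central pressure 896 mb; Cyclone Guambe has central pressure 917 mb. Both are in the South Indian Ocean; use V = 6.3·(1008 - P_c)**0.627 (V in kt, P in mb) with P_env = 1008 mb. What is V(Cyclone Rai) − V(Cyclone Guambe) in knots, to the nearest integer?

15 kt

Cyclone Rai: ΔP = 112; V ≈ 6.3 × 112^0.627 ≈ 121.39 kt.
Cyclone Guambe: ΔP = 91; V ≈ 6.3 × 91^0.627 ≈ 106.58 kt.
Difference ≈ 121.39 − 106.58 = 14.81 → 15 kt.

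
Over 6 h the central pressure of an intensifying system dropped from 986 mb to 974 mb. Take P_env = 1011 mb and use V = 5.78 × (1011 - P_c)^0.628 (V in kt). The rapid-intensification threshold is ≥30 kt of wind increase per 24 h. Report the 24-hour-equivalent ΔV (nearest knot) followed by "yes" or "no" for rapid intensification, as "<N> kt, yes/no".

49 kt, yes

V₁: ΔP = 25, V ≈ 5.78 × 25^0.628 ≈ 43.63 kt.
V₂: ΔP = 37, V ≈ 5.78 × 37^0.628 ≈ 55.82 kt.
ΔV over 6 h = 12.19 kt → 24 h equivalent = 12.19 × 24/6 ≈ 48.76 kt.
49 kt ≥ 30 kt ⇒ rapid intensification.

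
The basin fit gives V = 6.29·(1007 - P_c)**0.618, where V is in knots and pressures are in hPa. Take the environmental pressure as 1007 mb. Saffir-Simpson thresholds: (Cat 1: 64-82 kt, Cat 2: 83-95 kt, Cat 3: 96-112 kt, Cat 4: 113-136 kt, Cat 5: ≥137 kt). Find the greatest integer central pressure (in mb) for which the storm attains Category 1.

Category 1 begins at V = 64 kt.
Required ΔP = (64/6.29)^(1/0.618) = 10.175^1.618 ≈ 42.69 mb.
P_c ≤ 1007 − 42.69 = 964.31, so the highest integer P_c is 964 mb.

964 mb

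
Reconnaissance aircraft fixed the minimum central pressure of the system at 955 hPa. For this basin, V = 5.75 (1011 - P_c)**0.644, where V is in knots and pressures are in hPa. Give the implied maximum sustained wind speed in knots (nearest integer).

77 kt

ΔP = 1011 − 955 = 56 hPa.
56^0.644 ≈ 13.361.
V ≈ 5.75 × 13.361 ≈ 76.8 kt.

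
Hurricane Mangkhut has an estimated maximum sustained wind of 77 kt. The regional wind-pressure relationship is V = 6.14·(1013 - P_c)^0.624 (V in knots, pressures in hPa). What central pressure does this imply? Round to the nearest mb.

955 mb

ΔP = (V / 6.14)^(1/0.624) = (77/6.14)^1.603.
77/6.14 = 12.541; 12.541^1.603 ≈ 57.56 mb.
P_c = 1013 − 57.56 = 955.44 ≈ 955 mb.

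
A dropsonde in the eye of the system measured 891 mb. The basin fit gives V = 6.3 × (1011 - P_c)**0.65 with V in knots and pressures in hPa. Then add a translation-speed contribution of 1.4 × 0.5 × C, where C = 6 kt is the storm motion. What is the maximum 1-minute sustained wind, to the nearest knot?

146 kt

ΔP = 1011 − 891 = 120 mb.
120^0.65 ≈ 22.463.
V ≈ 6.3 × 22.463 ≈ 141.5 kt.
Translation term: 1.4 × 0.5 × 6 = 4.2 kt.
Corrected V ≈ 145.7 kt → 146 kt.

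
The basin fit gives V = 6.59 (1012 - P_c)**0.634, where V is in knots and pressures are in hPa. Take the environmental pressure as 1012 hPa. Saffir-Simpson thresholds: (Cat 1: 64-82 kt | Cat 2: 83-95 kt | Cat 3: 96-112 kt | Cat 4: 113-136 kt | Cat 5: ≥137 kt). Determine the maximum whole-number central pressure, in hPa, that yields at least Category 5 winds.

Category 5 begins at V = 137 kt.
Required ΔP = (137/6.59)^(1/0.634) = 20.789^1.577 ≈ 119.84 hPa.
P_c ≤ 1012 − 119.84 = 892.16, so the highest integer P_c is 892 hPa.

892 hPa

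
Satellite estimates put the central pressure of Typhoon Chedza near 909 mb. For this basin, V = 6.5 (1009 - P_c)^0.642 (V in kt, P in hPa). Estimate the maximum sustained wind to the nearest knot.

ΔP = 1009 − 909 = 100 mb.
100^0.642 ≈ 19.231.
V ≈ 6.5 × 19.231 ≈ 125.0 kt.

125 kt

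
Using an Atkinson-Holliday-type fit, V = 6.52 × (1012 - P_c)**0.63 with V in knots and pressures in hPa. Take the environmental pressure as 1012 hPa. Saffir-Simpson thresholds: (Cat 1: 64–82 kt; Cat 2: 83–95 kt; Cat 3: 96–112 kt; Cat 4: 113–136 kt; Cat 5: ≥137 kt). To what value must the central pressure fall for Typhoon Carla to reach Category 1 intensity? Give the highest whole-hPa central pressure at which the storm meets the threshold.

974 hPa

Category 1 begins at V = 64 kt.
Required ΔP = (64/6.52)^(1/0.63) = 9.816^1.587 ≈ 37.54 hPa.
P_c ≤ 1012 − 37.54 = 974.46, so the highest integer P_c is 974 hPa.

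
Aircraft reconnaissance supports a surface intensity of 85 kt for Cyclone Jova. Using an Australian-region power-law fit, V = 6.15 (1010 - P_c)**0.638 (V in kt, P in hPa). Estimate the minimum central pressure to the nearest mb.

ΔP = (V / 6.15)^(1/0.638) = (85/6.15)^1.567.
85/6.15 = 13.821; 13.821^1.567 ≈ 61.33 mb.
P_c = 1010 − 61.33 = 948.67 ≈ 949 mb.

949 mb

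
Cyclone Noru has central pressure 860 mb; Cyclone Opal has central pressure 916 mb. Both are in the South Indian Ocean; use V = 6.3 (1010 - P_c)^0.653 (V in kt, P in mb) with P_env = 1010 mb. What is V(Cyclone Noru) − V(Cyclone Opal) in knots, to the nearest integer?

Cyclone Noru: ΔP = 150; V ≈ 6.3 × 150^0.653 ≈ 166.08 kt.
Cyclone Opal: ΔP = 94; V ≈ 6.3 × 94^0.653 ≈ 122.40 kt.
Difference ≈ 166.08 − 122.40 = 43.68 → 44 kt.

44 kt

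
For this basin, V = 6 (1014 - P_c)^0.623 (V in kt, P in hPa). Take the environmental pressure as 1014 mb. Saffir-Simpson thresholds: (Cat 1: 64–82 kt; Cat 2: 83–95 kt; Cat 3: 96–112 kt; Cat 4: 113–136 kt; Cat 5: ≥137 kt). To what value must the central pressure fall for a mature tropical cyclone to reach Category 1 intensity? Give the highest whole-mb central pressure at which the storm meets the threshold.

969 mb

Category 1 begins at V = 64 kt.
Required ΔP = (64/6)^(1/0.623) = 10.667^1.605 ≈ 44.68 mb.
P_c ≤ 1014 − 44.68 = 969.32, so the highest integer P_c is 969 mb.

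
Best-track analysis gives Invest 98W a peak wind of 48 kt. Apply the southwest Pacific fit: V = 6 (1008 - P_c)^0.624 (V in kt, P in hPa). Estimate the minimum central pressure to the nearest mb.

980 mb

ΔP = (V / 6)^(1/0.624) = (48/6)^1.603.
48/6 = 8.000; 8.000^1.603 ≈ 28.01 mb.
P_c = 1008 − 28.01 = 979.99 ≈ 980 mb.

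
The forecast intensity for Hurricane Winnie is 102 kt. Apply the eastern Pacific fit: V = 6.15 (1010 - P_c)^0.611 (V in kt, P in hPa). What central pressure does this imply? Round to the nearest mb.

911 mb

ΔP = (V / 6.15)^(1/0.611) = (102/6.15)^1.637.
102/6.15 = 16.585; 16.585^1.637 ≈ 99.15 mb.
P_c = 1010 − 99.15 = 910.85 ≈ 911 mb.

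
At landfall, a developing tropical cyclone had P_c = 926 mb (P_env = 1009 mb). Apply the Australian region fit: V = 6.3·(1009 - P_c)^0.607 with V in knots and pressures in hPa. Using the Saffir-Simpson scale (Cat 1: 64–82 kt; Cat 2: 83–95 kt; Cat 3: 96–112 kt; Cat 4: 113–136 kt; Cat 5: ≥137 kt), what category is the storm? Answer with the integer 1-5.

ΔP = 1009 − 926 = 83 mb.
V ≈ 6.3 × 83^0.607 = 6.3 × 14.62 ≈ 92 kt.
92 kt falls in the Category 2 band.

2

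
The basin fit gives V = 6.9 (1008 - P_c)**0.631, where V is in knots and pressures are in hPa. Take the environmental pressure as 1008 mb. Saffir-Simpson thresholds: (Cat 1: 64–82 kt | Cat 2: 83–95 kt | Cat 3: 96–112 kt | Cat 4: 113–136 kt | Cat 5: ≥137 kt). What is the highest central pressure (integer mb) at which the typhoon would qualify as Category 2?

956 mb

Category 2 begins at V = 83 kt.
Required ΔP = (83/6.9)^(1/0.631) = 12.029^1.585 ≈ 51.51 mb.
P_c ≤ 1008 − 51.51 = 956.49, so the highest integer P_c is 956 mb.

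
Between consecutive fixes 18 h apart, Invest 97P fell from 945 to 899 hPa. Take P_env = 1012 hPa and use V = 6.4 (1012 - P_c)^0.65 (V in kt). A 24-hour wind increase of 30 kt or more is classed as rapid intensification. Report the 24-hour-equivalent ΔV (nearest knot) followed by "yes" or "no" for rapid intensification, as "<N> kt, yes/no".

53 kt, yes

V₁: ΔP = 67, V ≈ 6.4 × 67^0.65 ≈ 98.43 kt.
V₂: ΔP = 113, V ≈ 6.4 × 113^0.65 ≈ 138.26 kt.
ΔV over 18 h = 39.83 kt → 24 h equivalent = 39.83 × 24/18 ≈ 53.11 kt.
53 kt ≥ 30 kt ⇒ rapid intensification.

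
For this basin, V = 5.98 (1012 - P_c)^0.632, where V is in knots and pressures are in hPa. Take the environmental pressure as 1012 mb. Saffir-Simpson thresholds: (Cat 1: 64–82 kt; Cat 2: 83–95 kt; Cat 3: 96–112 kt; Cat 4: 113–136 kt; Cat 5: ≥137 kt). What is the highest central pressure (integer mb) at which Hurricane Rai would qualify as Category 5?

870 mb

Category 5 begins at V = 137 kt.
Required ΔP = (137/5.98)^(1/0.632) = 22.910^1.582 ≈ 141.88 mb.
P_c ≤ 1012 − 141.88 = 870.12, so the highest integer P_c is 870 mb.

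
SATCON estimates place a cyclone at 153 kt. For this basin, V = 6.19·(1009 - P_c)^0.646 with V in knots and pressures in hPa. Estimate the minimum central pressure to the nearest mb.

866 mb

ΔP = (V / 6.19)^(1/0.646) = (153/6.19)^1.548.
153/6.19 = 24.717; 24.717^1.548 ≈ 143.33 mb.
P_c = 1009 − 143.33 = 865.67 ≈ 866 mb.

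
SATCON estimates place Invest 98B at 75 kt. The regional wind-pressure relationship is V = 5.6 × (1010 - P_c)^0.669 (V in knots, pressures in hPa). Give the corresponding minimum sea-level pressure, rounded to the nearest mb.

962 mb

ΔP = (V / 5.6)^(1/0.669) = (75/5.6)^1.495.
75/5.6 = 13.393; 13.393^1.495 ≈ 48.35 mb.
P_c = 1010 − 48.35 = 961.65 ≈ 962 mb.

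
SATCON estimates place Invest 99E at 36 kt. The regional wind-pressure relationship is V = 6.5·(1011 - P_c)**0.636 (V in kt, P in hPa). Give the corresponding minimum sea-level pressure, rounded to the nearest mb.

996 mb

ΔP = (V / 6.5)^(1/0.636) = (36/6.5)^1.572.
36/6.5 = 5.538; 5.538^1.572 ≈ 14.75 mb.
P_c = 1011 − 14.75 = 996.25 ≈ 996 mb.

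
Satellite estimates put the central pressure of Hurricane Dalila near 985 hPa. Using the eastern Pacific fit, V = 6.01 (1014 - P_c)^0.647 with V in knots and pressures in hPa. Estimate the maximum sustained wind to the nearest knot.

53 kt

ΔP = 1014 − 985 = 29 hPa.
29^0.647 ≈ 8.834.
V ≈ 6.01 × 8.834 ≈ 53.1 kt.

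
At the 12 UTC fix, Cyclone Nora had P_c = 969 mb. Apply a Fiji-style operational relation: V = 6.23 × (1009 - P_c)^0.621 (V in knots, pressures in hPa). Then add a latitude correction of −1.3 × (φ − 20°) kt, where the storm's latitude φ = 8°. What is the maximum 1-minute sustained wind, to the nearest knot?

77 kt

ΔP = 1009 − 969 = 40 mb.
40^0.621 ≈ 9.883.
V ≈ 6.23 × 9.883 ≈ 61.6 kt.
Latitude correction: −1.3 × (8 − 20) = 15.6 kt.
Corrected V ≈ 77.2 kt → 77 kt.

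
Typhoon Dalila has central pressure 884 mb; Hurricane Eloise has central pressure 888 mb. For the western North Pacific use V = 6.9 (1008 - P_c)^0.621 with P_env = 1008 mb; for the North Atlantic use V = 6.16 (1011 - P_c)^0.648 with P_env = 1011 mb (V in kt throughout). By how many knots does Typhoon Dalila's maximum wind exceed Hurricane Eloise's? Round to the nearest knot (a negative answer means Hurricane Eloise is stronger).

-2 kt

Typhoon Dalila: ΔP = 124; V ≈ 6.9 × 124^0.621 ≈ 137.68 kt.
Hurricane Eloise: ΔP = 123; V ≈ 6.16 × 123^0.648 ≈ 139.26 kt.
Difference ≈ 137.68 − 139.26 = -1.58 → -2 kt.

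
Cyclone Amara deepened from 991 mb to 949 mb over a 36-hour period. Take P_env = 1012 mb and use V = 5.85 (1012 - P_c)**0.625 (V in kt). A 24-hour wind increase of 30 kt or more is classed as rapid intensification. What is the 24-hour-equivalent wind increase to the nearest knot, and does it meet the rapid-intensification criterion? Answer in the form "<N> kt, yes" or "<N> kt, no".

26 kt, no

V₁: ΔP = 21, V ≈ 5.85 × 21^0.625 ≈ 39.22 kt.
V₂: ΔP = 63, V ≈ 5.85 × 63^0.625 ≈ 77.94 kt.
ΔV over 36 h = 38.72 kt → 24 h equivalent = 38.72 × 24/36 ≈ 25.81 kt.
26 kt < 30 kt ⇒ not rapid intensification.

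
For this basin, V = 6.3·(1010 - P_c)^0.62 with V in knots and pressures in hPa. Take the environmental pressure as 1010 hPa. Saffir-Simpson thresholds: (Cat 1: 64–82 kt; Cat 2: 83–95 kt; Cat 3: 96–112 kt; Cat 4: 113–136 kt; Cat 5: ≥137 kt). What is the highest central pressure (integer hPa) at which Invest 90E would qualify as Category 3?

Category 3 begins at V = 96 kt.
Required ΔP = (96/6.3)^(1/0.62) = 15.238^1.613 ≈ 80.90 hPa.
P_c ≤ 1010 − 80.90 = 929.10, so the highest integer P_c is 929 hPa.

929 hPa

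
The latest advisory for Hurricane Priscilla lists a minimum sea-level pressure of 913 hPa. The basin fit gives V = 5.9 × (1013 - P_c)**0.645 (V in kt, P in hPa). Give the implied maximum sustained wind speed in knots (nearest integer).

115 kt

ΔP = 1013 − 913 = 100 hPa.
100^0.645 ≈ 19.498.
V ≈ 5.9 × 19.498 ≈ 115.0 kt.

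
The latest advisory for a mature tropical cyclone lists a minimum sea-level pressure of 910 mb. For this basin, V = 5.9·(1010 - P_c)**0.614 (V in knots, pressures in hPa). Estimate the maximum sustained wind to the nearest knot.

ΔP = 1010 − 910 = 100 mb.
100^0.614 ≈ 16.904.
V ≈ 5.9 × 16.904 ≈ 99.7 kt.

100 kt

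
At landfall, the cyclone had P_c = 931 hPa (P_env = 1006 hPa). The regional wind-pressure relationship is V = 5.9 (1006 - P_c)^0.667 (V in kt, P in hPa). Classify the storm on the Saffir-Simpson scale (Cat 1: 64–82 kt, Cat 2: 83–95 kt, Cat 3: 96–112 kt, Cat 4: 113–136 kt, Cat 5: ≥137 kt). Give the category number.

ΔP = 1006 − 931 = 75 hPa.
V ≈ 5.9 × 75^0.667 = 5.9 × 17.81 ≈ 105 kt.
105 kt falls in the Category 3 band.

3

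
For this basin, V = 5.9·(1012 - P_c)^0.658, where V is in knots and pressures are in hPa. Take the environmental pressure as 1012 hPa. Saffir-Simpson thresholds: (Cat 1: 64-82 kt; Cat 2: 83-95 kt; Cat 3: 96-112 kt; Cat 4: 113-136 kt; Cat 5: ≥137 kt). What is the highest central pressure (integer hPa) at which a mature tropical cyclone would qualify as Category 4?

923 hPa

Category 4 begins at V = 113 kt.
Required ΔP = (113/5.9)^(1/0.658) = 19.153^1.520 ≈ 88.85 hPa.
P_c ≤ 1012 − 88.85 = 923.15, so the highest integer P_c is 923 hPa.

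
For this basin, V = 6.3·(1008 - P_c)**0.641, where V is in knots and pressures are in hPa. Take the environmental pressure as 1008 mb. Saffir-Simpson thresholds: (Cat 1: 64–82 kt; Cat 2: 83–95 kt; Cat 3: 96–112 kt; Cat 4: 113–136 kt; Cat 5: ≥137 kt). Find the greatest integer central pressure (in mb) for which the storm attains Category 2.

952 mb

Category 2 begins at V = 83 kt.
Required ΔP = (83/6.3)^(1/0.641) = 13.175^1.560 ≈ 55.83 mb.
P_c ≤ 1008 − 55.83 = 952.17, so the highest integer P_c is 952 mb.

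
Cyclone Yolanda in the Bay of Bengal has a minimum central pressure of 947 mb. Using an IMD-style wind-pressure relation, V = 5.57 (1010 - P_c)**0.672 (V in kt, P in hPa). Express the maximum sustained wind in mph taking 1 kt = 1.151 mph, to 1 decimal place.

103.8 mph

ΔP = 1010 − 947 = 63 mb.
V ≈ 5.57 × 63^0.672 = 5.57 × 16.187 ≈ 90.160 kt.
90.160 × 1.151 ≈ 103.77 mph → 103.8 mph.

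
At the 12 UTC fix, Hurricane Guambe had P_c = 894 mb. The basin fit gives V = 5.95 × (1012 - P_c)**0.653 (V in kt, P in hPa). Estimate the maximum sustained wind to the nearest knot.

134 kt

ΔP = 1012 − 894 = 118 mb.
118^0.653 ≈ 22.539.
V ≈ 5.95 × 22.539 ≈ 134.1 kt.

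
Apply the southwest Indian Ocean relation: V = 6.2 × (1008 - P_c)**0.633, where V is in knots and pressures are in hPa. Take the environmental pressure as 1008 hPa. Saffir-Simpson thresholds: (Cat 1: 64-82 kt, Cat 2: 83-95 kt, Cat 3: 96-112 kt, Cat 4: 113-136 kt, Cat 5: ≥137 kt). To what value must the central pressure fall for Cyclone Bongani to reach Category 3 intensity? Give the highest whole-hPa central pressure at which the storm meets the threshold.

Category 3 begins at V = 96 kt.
Required ΔP = (96/6.2)^(1/0.633) = 15.484^1.580 ≈ 75.81 hPa.
P_c ≤ 1008 − 75.81 = 932.19, so the highest integer P_c is 932 hPa.

932 hPa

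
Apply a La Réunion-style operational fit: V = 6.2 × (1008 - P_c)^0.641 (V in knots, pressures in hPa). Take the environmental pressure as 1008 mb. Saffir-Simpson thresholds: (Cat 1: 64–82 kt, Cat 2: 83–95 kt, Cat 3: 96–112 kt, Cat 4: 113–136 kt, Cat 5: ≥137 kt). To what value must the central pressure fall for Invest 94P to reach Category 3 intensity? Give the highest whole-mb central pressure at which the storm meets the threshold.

Category 3 begins at V = 96 kt.
Required ΔP = (96/6.2)^(1/0.641) = 15.484^1.560 ≈ 71.83 mb.
P_c ≤ 1008 − 71.83 = 936.17, so the highest integer P_c is 936 mb.

936 mb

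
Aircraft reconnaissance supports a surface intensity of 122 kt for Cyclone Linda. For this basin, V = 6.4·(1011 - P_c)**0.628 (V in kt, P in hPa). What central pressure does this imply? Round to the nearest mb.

ΔP = (V / 6.4)^(1/0.628) = (122/6.4)^1.592.
122/6.4 = 19.062; 19.062^1.592 ≈ 109.27 mb.
P_c = 1011 − 109.27 = 901.73 ≈ 902 mb.

902 mb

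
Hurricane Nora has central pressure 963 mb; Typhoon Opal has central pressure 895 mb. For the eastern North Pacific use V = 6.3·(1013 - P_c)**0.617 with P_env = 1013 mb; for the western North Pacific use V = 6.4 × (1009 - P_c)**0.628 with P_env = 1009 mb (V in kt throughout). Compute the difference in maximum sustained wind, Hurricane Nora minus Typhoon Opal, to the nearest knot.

Hurricane Nora: ΔP = 50; V ≈ 6.3 × 50^0.617 ≈ 70.41 kt.
Typhoon Opal: ΔP = 114; V ≈ 6.4 × 114^0.628 ≈ 125.29 kt.
Difference ≈ 70.41 − 125.29 = -54.88 → -55 kt.

-55 kt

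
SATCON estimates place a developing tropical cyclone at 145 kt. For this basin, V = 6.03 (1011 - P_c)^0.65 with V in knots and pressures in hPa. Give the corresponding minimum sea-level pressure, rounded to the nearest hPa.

878 hPa

ΔP = (V / 6.03)^(1/0.65) = (145/6.03)^1.538.
145/6.03 = 24.046; 24.046^1.538 ≈ 133.26 hPa.
P_c = 1011 − 133.26 = 877.74 ≈ 878 hPa.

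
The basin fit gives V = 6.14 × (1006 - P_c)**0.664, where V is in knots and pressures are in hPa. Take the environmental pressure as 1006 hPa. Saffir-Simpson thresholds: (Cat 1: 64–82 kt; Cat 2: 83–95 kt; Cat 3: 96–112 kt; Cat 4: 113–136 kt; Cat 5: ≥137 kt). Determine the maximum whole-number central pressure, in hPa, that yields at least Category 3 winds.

Category 3 begins at V = 96 kt.
Required ΔP = (96/6.14)^(1/0.664) = 15.635^1.506 ≈ 62.86 hPa.
P_c ≤ 1006 − 62.86 = 943.14, so the highest integer P_c is 943 hPa.

943 hPa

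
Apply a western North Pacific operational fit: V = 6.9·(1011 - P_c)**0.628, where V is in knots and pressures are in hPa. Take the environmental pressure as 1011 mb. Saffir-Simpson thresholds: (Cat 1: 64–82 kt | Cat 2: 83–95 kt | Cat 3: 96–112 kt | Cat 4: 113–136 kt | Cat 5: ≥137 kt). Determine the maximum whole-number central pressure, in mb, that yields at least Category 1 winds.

976 mb

Category 1 begins at V = 64 kt.
Required ΔP = (64/6.9)^(1/0.628) = 9.275^1.592 ≈ 34.70 mb.
P_c ≤ 1011 − 34.70 = 976.30, so the highest integer P_c is 976 mb.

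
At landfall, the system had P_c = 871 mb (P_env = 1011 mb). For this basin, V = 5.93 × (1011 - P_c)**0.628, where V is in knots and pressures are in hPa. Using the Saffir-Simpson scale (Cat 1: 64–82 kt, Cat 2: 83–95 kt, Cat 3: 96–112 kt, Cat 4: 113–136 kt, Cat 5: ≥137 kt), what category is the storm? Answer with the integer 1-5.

4

ΔP = 1011 − 871 = 140 mb.
V ≈ 5.93 × 140^0.628 = 5.93 × 22.27 ≈ 132 kt.
132 kt falls in the Category 4 band.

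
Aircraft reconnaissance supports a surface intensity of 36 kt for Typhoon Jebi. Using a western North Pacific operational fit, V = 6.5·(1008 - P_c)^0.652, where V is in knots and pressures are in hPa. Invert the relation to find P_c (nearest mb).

994 mb

ΔP = (V / 6.5)^(1/0.652) = (36/6.5)^1.534.
36/6.5 = 5.538; 5.538^1.534 ≈ 13.81 mb.
P_c = 1008 − 13.81 = 994.19 ≈ 994 mb.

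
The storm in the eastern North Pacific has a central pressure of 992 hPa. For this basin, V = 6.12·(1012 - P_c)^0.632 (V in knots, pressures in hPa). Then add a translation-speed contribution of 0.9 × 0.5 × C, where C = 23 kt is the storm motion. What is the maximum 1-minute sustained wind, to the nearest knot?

51 kt

ΔP = 1012 − 992 = 20 hPa.
20^0.632 ≈ 6.641.
V ≈ 6.12 × 6.641 ≈ 40.6 kt.
Translation term: 0.9 × 0.5 × 23 = 10.35 kt.
Corrected V ≈ 50.95 kt → 51 kt.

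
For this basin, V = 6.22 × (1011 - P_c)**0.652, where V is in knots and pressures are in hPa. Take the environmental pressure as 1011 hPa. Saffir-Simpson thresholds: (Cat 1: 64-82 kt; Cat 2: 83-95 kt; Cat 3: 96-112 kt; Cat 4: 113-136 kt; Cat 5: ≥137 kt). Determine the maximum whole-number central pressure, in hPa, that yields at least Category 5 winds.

896 hPa

Category 5 begins at V = 137 kt.
Required ΔP = (137/6.22)^(1/0.652) = 22.026^1.534 ≈ 114.74 hPa.
P_c ≤ 1011 − 114.74 = 896.26, so the highest integer P_c is 896 hPa.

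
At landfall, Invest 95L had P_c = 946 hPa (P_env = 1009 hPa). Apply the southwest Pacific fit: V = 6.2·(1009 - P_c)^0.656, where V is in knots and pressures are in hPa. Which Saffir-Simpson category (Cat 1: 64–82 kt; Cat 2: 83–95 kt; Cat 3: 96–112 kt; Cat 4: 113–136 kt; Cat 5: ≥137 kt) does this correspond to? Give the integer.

2

ΔP = 1009 − 946 = 63 hPa.
V ≈ 6.2 × 63^0.656 = 6.2 × 15.15 ≈ 94 kt.
94 kt falls in the Category 2 band.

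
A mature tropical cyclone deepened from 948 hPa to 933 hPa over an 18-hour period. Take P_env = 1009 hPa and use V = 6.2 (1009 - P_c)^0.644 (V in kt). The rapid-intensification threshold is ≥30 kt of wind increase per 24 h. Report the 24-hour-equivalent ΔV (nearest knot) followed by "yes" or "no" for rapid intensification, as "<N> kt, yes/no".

V₁: ΔP = 61, V ≈ 6.2 × 61^0.644 ≈ 87.53 kt.
V₂: ΔP = 76, V ≈ 6.2 × 76^0.644 ≈ 100.84 kt.
ΔV over 18 h = 13.31 kt → 24 h equivalent = 13.31 × 24/18 ≈ 17.75 kt.
18 kt < 30 kt ⇒ not rapid intensification.

18 kt, no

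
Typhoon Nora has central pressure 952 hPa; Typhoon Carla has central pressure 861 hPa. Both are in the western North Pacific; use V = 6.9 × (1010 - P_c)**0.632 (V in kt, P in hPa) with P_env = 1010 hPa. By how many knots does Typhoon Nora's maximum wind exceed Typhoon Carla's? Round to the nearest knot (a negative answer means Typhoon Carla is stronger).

-73 kt

Typhoon Nora: ΔP = 58; V ≈ 6.9 × 58^0.632 ≈ 89.81 kt.
Typhoon Carla: ΔP = 149; V ≈ 6.9 × 149^0.632 ≈ 163.04 kt.
Difference ≈ 89.81 − 163.04 = -73.23 → -73 kt.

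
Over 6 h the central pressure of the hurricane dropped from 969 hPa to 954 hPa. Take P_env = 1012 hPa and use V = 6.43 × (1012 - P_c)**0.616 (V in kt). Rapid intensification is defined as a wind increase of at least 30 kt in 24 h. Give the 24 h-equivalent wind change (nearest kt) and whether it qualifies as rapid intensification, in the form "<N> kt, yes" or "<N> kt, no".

53 kt, yes

V₁: ΔP = 43, V ≈ 6.43 × 43^0.616 ≈ 65.23 kt.
V₂: ΔP = 58, V ≈ 6.43 × 58^0.616 ≈ 78.43 kt.
ΔV over 6 h = 13.20 kt → 24 h equivalent = 13.20 × 24/6 ≈ 52.80 kt.
53 kt ≥ 30 kt ⇒ rapid intensification.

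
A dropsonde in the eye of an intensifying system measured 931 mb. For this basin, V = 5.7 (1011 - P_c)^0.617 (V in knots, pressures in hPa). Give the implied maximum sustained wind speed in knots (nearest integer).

ΔP = 1011 − 931 = 80 mb.
80^0.617 ≈ 14.935.
V ≈ 5.7 × 14.935 ≈ 85.1 kt.

85 kt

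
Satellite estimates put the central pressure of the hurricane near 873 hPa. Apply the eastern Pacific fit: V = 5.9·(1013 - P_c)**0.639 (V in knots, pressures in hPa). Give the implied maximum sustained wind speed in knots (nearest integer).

139 kt

ΔP = 1013 − 873 = 140 hPa.
140^0.639 ≈ 23.517.
V ≈ 5.9 × 23.517 ≈ 138.7 kt.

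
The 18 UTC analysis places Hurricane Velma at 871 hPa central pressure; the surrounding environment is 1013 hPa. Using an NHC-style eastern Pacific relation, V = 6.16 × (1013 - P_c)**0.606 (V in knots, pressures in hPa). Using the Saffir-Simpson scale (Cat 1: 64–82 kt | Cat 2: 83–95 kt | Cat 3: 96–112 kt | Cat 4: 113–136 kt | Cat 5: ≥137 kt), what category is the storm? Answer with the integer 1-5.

ΔP = 1013 − 871 = 142 hPa.
V ≈ 6.16 × 142^0.606 = 6.16 × 20.15 ≈ 124 kt.
124 kt falls in the Category 4 band.

4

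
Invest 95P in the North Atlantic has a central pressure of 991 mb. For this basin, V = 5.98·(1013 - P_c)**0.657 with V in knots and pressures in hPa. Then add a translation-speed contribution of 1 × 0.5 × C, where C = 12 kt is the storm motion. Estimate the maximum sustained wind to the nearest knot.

52 kt

ΔP = 1013 − 991 = 22 mb.
22^0.657 ≈ 7.620.
V ≈ 5.98 × 7.620 ≈ 45.6 kt.
Translation term: 1 × 0.5 × 12 = 6 kt.
Corrected V ≈ 51.6 kt → 52 kt.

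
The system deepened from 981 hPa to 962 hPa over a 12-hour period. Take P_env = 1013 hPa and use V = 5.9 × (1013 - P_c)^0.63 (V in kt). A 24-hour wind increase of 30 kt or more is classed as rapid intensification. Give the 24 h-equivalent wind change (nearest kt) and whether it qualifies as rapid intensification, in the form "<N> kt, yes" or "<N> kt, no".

36 kt, yes

V₁: ΔP = 32, V ≈ 5.9 × 32^0.63 ≈ 52.37 kt.
V₂: ΔP = 51, V ≈ 5.9 × 51^0.63 ≈ 70.25 kt.
ΔV over 12 h = 17.88 kt → 24 h equivalent = 17.88 × 24/12 ≈ 35.76 kt.
36 kt ≥ 30 kt ⇒ rapid intensification.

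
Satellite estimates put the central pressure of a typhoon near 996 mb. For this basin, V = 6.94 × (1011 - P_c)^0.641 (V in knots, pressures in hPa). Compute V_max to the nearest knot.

39 kt

ΔP = 1011 − 996 = 15 mb.
15^0.641 ≈ 5.674.
V ≈ 6.94 × 5.674 ≈ 39.4 kt.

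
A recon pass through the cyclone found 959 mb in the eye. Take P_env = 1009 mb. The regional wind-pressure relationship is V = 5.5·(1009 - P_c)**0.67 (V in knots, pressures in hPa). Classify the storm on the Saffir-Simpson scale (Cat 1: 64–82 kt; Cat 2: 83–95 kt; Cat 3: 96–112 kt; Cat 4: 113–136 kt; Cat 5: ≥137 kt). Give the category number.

ΔP = 1009 − 959 = 50 mb.
V ≈ 5.5 × 50^0.67 = 5.5 × 13.75 ≈ 76 kt.
76 kt falls in the Category 1 band.

1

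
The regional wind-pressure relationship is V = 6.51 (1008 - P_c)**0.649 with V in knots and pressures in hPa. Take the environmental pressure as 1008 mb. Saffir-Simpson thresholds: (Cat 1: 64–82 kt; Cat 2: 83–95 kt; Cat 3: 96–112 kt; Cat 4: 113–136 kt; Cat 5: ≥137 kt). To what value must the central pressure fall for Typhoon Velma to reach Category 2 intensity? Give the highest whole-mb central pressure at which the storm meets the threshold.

Category 2 begins at V = 83 kt.
Required ΔP = (83/6.51)^(1/0.649) = 12.750^1.541 ≈ 50.51 mb.
P_c ≤ 1008 − 50.51 = 957.49, so the highest integer P_c is 957 mb.

957 mb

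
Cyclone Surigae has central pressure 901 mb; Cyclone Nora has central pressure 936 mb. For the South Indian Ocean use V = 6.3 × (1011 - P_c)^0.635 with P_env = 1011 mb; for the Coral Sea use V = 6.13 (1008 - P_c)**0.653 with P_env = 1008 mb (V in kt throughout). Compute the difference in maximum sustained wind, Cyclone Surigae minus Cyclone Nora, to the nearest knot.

25 kt

Cyclone Surigae: ΔP = 110; V ≈ 6.3 × 110^0.635 ≈ 124.63 kt.
Cyclone Nora: ΔP = 72; V ≈ 6.13 × 72^0.653 ≈ 100.07 kt.
Difference ≈ 124.63 − 100.07 = 24.56 → 25 kt.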